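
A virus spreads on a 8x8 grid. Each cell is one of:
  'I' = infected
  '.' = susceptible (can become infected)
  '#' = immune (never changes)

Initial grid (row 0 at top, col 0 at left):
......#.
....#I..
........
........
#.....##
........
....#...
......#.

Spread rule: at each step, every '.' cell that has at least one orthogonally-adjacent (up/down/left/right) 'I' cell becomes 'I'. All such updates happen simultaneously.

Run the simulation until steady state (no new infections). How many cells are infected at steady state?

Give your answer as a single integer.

Step 0 (initial): 1 infected
Step 1: +3 new -> 4 infected
Step 2: +5 new -> 9 infected
Step 3: +7 new -> 16 infected
Step 4: +7 new -> 23 infected
Step 5: +8 new -> 31 infected
Step 6: +9 new -> 40 infected
Step 7: +7 new -> 47 infected
Step 8: +4 new -> 51 infected
Step 9: +3 new -> 54 infected
Step 10: +2 new -> 56 infected
Step 11: +1 new -> 57 infected
Step 12: +0 new -> 57 infected

Answer: 57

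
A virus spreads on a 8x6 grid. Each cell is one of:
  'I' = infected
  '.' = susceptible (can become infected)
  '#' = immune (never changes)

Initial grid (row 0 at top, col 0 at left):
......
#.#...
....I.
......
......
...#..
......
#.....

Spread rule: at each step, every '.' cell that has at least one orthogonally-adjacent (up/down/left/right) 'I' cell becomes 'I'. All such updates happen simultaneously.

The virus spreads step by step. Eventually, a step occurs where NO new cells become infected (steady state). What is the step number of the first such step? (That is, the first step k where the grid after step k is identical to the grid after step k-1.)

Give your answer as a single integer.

Step 0 (initial): 1 infected
Step 1: +4 new -> 5 infected
Step 2: +7 new -> 12 infected
Step 3: +7 new -> 19 infected
Step 4: +7 new -> 26 infected
Step 5: +7 new -> 33 infected
Step 6: +6 new -> 39 infected
Step 7: +3 new -> 42 infected
Step 8: +2 new -> 44 infected
Step 9: +0 new -> 44 infected

Answer: 9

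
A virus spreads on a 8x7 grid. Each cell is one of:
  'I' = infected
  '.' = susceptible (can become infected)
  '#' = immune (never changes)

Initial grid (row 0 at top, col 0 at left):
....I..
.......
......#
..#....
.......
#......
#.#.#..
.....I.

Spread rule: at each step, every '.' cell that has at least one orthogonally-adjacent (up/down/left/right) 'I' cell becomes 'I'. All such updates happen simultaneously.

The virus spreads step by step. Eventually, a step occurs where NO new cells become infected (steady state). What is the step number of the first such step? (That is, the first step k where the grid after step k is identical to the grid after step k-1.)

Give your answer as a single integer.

Step 0 (initial): 2 infected
Step 1: +6 new -> 8 infected
Step 2: +8 new -> 16 infected
Step 3: +11 new -> 27 infected
Step 4: +9 new -> 36 infected
Step 5: +7 new -> 43 infected
Step 6: +4 new -> 47 infected
Step 7: +2 new -> 49 infected
Step 8: +1 new -> 50 infected
Step 9: +0 new -> 50 infected

Answer: 9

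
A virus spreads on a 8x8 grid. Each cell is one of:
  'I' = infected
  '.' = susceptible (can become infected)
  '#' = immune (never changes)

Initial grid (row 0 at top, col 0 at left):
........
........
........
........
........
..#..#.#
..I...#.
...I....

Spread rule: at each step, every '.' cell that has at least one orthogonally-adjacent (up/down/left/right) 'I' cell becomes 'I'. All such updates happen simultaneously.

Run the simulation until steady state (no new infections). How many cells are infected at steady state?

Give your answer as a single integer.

Step 0 (initial): 2 infected
Step 1: +4 new -> 6 infected
Step 2: +6 new -> 12 infected
Step 3: +7 new -> 19 infected
Step 4: +6 new -> 25 infected
Step 5: +7 new -> 32 infected
Step 6: +7 new -> 39 infected
Step 7: +9 new -> 48 infected
Step 8: +6 new -> 54 infected
Step 9: +3 new -> 57 infected
Step 10: +2 new -> 59 infected
Step 11: +1 new -> 60 infected
Step 12: +0 new -> 60 infected

Answer: 60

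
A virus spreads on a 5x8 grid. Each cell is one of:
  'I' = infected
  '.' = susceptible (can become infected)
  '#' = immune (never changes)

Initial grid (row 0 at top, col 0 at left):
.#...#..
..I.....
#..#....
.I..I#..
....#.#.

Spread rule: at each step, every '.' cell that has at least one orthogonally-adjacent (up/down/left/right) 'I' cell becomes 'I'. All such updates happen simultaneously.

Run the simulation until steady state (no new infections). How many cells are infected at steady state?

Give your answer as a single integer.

Step 0 (initial): 3 infected
Step 1: +10 new -> 13 infected
Step 2: +7 new -> 20 infected
Step 3: +4 new -> 24 infected
Step 4: +3 new -> 27 infected
Step 5: +3 new -> 30 infected
Step 6: +2 new -> 32 infected
Step 7: +0 new -> 32 infected

Answer: 32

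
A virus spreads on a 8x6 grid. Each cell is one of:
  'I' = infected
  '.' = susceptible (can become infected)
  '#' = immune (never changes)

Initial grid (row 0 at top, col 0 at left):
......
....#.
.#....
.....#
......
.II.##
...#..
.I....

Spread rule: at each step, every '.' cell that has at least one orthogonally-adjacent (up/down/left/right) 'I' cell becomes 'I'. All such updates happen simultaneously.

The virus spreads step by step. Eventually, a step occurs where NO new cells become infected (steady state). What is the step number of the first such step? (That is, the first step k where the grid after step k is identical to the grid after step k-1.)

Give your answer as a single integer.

Step 0 (initial): 3 infected
Step 1: +8 new -> 11 infected
Step 2: +6 new -> 17 infected
Step 3: +5 new -> 22 infected
Step 4: +7 new -> 29 infected
Step 5: +6 new -> 35 infected
Step 6: +4 new -> 39 infected
Step 7: +2 new -> 41 infected
Step 8: +1 new -> 42 infected
Step 9: +0 new -> 42 infected

Answer: 9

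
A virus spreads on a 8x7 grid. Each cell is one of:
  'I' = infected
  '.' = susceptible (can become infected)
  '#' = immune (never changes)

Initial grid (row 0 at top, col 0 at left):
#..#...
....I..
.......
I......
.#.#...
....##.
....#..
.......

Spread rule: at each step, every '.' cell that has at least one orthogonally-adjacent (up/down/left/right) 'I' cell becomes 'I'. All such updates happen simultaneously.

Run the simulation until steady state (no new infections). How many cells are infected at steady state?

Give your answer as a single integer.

Answer: 49

Derivation:
Step 0 (initial): 2 infected
Step 1: +7 new -> 9 infected
Step 2: +10 new -> 19 infected
Step 3: +11 new -> 30 infected
Step 4: +6 new -> 36 infected
Step 5: +4 new -> 40 infected
Step 6: +3 new -> 43 infected
Step 7: +2 new -> 45 infected
Step 8: +3 new -> 48 infected
Step 9: +1 new -> 49 infected
Step 10: +0 new -> 49 infected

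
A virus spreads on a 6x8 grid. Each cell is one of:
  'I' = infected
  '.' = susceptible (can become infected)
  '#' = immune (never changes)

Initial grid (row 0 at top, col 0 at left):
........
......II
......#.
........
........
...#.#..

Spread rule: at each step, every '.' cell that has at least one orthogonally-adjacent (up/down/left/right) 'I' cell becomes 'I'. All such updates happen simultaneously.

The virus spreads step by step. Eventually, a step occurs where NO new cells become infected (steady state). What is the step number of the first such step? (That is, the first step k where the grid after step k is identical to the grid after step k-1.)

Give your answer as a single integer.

Step 0 (initial): 2 infected
Step 1: +4 new -> 6 infected
Step 2: +4 new -> 10 infected
Step 3: +6 new -> 16 infected
Step 4: +7 new -> 23 infected
Step 5: +6 new -> 29 infected
Step 6: +6 new -> 35 infected
Step 7: +4 new -> 39 infected
Step 8: +3 new -> 42 infected
Step 9: +2 new -> 44 infected
Step 10: +1 new -> 45 infected
Step 11: +0 new -> 45 infected

Answer: 11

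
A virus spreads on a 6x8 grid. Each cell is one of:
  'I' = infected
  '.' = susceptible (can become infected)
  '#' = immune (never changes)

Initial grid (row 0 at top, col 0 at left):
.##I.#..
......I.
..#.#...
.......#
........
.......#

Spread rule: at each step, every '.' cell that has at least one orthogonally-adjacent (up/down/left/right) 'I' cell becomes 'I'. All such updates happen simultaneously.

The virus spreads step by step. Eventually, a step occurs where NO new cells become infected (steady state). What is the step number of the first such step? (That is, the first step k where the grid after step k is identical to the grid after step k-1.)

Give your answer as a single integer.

Step 0 (initial): 2 infected
Step 1: +6 new -> 8 infected
Step 2: +7 new -> 15 infected
Step 3: +4 new -> 19 infected
Step 4: +8 new -> 27 infected
Step 5: +7 new -> 34 infected
Step 6: +4 new -> 38 infected
Step 7: +2 new -> 40 infected
Step 8: +1 new -> 41 infected
Step 9: +0 new -> 41 infected

Answer: 9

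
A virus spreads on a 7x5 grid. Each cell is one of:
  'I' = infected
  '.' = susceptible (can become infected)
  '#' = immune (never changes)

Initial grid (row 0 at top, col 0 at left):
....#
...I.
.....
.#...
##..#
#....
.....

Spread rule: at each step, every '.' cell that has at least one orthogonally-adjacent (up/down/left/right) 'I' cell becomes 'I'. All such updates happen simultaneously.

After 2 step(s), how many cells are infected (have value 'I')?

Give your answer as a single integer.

Answer: 10

Derivation:
Step 0 (initial): 1 infected
Step 1: +4 new -> 5 infected
Step 2: +5 new -> 10 infected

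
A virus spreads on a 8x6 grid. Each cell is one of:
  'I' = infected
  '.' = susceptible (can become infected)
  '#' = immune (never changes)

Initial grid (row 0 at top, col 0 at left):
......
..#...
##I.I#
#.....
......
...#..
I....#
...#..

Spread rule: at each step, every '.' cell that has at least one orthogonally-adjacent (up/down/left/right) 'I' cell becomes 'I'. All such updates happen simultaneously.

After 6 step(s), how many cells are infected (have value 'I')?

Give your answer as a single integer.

Step 0 (initial): 3 infected
Step 1: +7 new -> 10 infected
Step 2: +12 new -> 22 infected
Step 3: +9 new -> 31 infected
Step 4: +3 new -> 34 infected
Step 5: +2 new -> 36 infected
Step 6: +3 new -> 39 infected

Answer: 39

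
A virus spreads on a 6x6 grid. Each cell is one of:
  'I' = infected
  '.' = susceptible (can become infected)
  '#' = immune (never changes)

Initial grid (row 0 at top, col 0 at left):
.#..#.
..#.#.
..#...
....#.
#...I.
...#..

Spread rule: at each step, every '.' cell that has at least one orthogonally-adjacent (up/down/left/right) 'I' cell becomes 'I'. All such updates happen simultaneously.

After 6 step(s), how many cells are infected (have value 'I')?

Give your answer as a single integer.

Answer: 26

Derivation:
Step 0 (initial): 1 infected
Step 1: +3 new -> 4 infected
Step 2: +4 new -> 8 infected
Step 3: +5 new -> 13 infected
Step 4: +5 new -> 18 infected
Step 5: +5 new -> 23 infected
Step 6: +3 new -> 26 infected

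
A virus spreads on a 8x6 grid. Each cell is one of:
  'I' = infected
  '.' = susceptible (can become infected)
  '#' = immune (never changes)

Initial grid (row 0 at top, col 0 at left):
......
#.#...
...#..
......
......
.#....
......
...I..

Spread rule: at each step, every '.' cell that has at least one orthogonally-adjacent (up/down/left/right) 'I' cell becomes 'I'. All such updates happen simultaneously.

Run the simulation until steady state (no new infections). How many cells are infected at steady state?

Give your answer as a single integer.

Answer: 44

Derivation:
Step 0 (initial): 1 infected
Step 1: +3 new -> 4 infected
Step 2: +5 new -> 9 infected
Step 3: +6 new -> 15 infected
Step 4: +5 new -> 20 infected
Step 5: +5 new -> 25 infected
Step 6: +5 new -> 30 infected
Step 7: +4 new -> 34 infected
Step 8: +5 new -> 39 infected
Step 9: +3 new -> 42 infected
Step 10: +2 new -> 44 infected
Step 11: +0 new -> 44 infected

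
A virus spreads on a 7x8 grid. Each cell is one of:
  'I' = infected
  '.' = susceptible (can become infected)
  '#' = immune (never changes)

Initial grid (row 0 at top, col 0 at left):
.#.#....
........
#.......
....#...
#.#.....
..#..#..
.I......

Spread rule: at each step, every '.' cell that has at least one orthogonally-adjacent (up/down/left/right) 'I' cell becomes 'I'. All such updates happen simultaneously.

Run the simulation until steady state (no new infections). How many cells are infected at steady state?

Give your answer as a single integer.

Step 0 (initial): 1 infected
Step 1: +3 new -> 4 infected
Step 2: +3 new -> 7 infected
Step 3: +3 new -> 10 infected
Step 4: +6 new -> 16 infected
Step 5: +5 new -> 21 infected
Step 6: +6 new -> 27 infected
Step 7: +7 new -> 34 infected
Step 8: +4 new -> 38 infected
Step 9: +4 new -> 42 infected
Step 10: +3 new -> 45 infected
Step 11: +2 new -> 47 infected
Step 12: +1 new -> 48 infected
Step 13: +0 new -> 48 infected

Answer: 48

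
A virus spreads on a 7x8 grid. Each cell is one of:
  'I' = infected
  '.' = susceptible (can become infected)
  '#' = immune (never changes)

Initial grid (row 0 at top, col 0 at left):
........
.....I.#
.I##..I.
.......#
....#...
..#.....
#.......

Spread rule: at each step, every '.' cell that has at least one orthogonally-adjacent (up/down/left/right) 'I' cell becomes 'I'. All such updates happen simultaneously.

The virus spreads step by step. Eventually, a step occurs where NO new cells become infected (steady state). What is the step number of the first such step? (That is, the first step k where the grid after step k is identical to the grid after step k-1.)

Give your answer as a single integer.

Answer: 7

Derivation:
Step 0 (initial): 3 infected
Step 1: +9 new -> 12 infected
Step 2: +12 new -> 24 infected
Step 3: +12 new -> 36 infected
Step 4: +6 new -> 42 infected
Step 5: +5 new -> 47 infected
Step 6: +2 new -> 49 infected
Step 7: +0 new -> 49 infected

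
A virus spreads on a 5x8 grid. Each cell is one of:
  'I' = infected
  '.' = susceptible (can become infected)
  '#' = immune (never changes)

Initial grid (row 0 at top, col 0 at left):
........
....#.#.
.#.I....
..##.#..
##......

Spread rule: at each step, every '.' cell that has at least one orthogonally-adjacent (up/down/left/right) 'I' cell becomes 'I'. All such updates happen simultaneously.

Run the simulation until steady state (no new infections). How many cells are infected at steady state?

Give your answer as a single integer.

Step 0 (initial): 1 infected
Step 1: +3 new -> 4 infected
Step 2: +4 new -> 8 infected
Step 3: +6 new -> 14 infected
Step 4: +7 new -> 21 infected
Step 5: +7 new -> 28 infected
Step 6: +3 new -> 31 infected
Step 7: +1 new -> 32 infected
Step 8: +0 new -> 32 infected

Answer: 32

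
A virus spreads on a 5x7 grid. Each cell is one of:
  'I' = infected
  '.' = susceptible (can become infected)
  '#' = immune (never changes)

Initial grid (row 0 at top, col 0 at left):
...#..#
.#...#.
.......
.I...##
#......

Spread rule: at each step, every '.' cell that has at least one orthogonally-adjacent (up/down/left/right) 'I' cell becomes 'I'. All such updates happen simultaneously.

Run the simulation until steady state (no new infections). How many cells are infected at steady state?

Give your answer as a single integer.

Step 0 (initial): 1 infected
Step 1: +4 new -> 5 infected
Step 2: +4 new -> 9 infected
Step 3: +5 new -> 14 infected
Step 4: +5 new -> 19 infected
Step 5: +4 new -> 23 infected
Step 6: +3 new -> 26 infected
Step 7: +2 new -> 28 infected
Step 8: +0 new -> 28 infected

Answer: 28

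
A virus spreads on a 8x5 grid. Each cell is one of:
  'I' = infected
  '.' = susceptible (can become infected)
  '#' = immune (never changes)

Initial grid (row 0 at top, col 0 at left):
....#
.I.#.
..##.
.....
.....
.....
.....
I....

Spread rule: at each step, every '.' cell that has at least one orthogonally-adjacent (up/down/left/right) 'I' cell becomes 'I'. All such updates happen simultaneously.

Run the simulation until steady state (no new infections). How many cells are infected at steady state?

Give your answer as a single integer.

Step 0 (initial): 2 infected
Step 1: +6 new -> 8 infected
Step 2: +7 new -> 15 infected
Step 3: +8 new -> 23 infected
Step 4: +5 new -> 28 infected
Step 5: +4 new -> 32 infected
Step 6: +3 new -> 35 infected
Step 7: +1 new -> 36 infected
Step 8: +0 new -> 36 infected

Answer: 36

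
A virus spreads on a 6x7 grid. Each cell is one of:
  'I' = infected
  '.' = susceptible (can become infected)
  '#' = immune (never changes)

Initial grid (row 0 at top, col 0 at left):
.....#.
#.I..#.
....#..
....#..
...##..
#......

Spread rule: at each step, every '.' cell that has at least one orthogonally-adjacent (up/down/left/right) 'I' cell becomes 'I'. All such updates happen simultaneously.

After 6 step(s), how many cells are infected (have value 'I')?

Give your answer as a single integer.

Step 0 (initial): 1 infected
Step 1: +4 new -> 5 infected
Step 2: +6 new -> 11 infected
Step 3: +6 new -> 17 infected
Step 4: +3 new -> 20 infected
Step 5: +3 new -> 23 infected
Step 6: +1 new -> 24 infected

Answer: 24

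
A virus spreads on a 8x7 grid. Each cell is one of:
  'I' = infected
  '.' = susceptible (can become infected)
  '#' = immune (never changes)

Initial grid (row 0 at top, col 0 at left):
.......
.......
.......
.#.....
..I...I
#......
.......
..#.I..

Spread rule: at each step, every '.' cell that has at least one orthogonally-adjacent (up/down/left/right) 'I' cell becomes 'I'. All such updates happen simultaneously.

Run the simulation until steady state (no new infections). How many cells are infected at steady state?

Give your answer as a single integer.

Answer: 53

Derivation:
Step 0 (initial): 3 infected
Step 1: +10 new -> 13 infected
Step 2: +15 new -> 28 infected
Step 3: +8 new -> 36 infected
Step 4: +9 new -> 45 infected
Step 5: +6 new -> 51 infected
Step 6: +2 new -> 53 infected
Step 7: +0 new -> 53 infected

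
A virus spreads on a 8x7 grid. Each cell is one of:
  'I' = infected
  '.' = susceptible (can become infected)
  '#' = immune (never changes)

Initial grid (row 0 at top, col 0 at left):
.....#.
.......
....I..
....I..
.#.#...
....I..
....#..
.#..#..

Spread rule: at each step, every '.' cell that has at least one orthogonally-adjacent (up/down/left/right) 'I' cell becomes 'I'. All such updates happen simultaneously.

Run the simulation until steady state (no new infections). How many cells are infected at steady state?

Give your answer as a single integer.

Step 0 (initial): 3 infected
Step 1: +8 new -> 11 infected
Step 2: +12 new -> 23 infected
Step 3: +12 new -> 35 infected
Step 4: +9 new -> 44 infected
Step 5: +4 new -> 48 infected
Step 6: +2 new -> 50 infected
Step 7: +0 new -> 50 infected

Answer: 50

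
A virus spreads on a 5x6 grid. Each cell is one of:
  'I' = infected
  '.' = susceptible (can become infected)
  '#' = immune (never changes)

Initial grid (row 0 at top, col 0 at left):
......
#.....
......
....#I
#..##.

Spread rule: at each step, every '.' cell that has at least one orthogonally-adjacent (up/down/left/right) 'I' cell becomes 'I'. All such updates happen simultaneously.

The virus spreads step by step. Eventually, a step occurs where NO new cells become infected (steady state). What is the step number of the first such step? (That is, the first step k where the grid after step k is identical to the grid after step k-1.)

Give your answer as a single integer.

Answer: 9

Derivation:
Step 0 (initial): 1 infected
Step 1: +2 new -> 3 infected
Step 2: +2 new -> 5 infected
Step 3: +3 new -> 8 infected
Step 4: +4 new -> 12 infected
Step 5: +4 new -> 16 infected
Step 6: +5 new -> 21 infected
Step 7: +3 new -> 24 infected
Step 8: +1 new -> 25 infected
Step 9: +0 new -> 25 infected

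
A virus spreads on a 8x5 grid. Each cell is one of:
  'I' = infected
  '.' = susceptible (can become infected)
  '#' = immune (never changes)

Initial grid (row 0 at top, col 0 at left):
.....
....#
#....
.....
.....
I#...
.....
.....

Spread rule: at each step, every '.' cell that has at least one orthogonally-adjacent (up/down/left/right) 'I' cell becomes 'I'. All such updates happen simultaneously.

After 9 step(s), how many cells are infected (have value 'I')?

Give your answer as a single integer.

Step 0 (initial): 1 infected
Step 1: +2 new -> 3 infected
Step 2: +4 new -> 7 infected
Step 3: +4 new -> 11 infected
Step 4: +6 new -> 17 infected
Step 5: +7 new -> 24 infected
Step 6: +7 new -> 31 infected
Step 7: +4 new -> 35 infected
Step 8: +1 new -> 36 infected
Step 9: +1 new -> 37 infected

Answer: 37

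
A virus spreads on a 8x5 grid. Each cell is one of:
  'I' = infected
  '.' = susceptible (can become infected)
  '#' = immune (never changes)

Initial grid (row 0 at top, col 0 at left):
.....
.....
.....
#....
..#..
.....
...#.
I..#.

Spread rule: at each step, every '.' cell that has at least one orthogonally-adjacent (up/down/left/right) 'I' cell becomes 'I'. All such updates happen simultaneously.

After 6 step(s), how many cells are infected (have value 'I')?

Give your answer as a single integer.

Answer: 17

Derivation:
Step 0 (initial): 1 infected
Step 1: +2 new -> 3 infected
Step 2: +3 new -> 6 infected
Step 3: +3 new -> 9 infected
Step 4: +2 new -> 11 infected
Step 5: +2 new -> 13 infected
Step 6: +4 new -> 17 infected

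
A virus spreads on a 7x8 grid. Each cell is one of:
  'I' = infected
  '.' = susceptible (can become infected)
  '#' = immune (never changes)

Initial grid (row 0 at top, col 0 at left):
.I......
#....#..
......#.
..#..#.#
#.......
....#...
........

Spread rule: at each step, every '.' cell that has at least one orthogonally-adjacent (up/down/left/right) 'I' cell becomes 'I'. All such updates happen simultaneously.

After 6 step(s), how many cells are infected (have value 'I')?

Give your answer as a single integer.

Answer: 30

Derivation:
Step 0 (initial): 1 infected
Step 1: +3 new -> 4 infected
Step 2: +3 new -> 7 infected
Step 3: +5 new -> 12 infected
Step 4: +5 new -> 17 infected
Step 5: +5 new -> 22 infected
Step 6: +8 new -> 30 infected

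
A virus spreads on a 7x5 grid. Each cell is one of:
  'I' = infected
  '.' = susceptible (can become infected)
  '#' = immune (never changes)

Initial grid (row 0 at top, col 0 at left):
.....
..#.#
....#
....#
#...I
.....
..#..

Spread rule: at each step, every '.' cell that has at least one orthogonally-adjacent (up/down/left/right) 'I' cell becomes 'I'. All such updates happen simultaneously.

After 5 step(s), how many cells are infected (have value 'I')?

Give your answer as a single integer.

Step 0 (initial): 1 infected
Step 1: +2 new -> 3 infected
Step 2: +4 new -> 7 infected
Step 3: +5 new -> 12 infected
Step 4: +4 new -> 16 infected
Step 5: +5 new -> 21 infected

Answer: 21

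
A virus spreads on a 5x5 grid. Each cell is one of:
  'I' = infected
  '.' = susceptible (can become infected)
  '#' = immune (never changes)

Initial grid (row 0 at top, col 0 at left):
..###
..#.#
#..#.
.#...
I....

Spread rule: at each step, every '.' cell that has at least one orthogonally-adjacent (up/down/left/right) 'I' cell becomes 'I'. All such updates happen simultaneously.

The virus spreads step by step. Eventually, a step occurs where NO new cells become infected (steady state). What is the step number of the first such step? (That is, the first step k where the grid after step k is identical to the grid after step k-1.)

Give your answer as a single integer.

Answer: 9

Derivation:
Step 0 (initial): 1 infected
Step 1: +2 new -> 3 infected
Step 2: +1 new -> 4 infected
Step 3: +2 new -> 6 infected
Step 4: +3 new -> 9 infected
Step 5: +2 new -> 11 infected
Step 6: +2 new -> 13 infected
Step 7: +2 new -> 15 infected
Step 8: +1 new -> 16 infected
Step 9: +0 new -> 16 infected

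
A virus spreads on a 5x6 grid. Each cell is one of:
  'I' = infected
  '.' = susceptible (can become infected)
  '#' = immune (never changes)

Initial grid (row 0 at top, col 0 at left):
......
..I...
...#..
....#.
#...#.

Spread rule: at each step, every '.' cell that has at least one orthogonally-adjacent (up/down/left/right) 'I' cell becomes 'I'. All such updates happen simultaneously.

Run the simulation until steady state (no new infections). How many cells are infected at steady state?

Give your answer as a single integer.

Step 0 (initial): 1 infected
Step 1: +4 new -> 5 infected
Step 2: +6 new -> 11 infected
Step 3: +8 new -> 19 infected
Step 4: +5 new -> 24 infected
Step 5: +1 new -> 25 infected
Step 6: +1 new -> 26 infected
Step 7: +0 new -> 26 infected

Answer: 26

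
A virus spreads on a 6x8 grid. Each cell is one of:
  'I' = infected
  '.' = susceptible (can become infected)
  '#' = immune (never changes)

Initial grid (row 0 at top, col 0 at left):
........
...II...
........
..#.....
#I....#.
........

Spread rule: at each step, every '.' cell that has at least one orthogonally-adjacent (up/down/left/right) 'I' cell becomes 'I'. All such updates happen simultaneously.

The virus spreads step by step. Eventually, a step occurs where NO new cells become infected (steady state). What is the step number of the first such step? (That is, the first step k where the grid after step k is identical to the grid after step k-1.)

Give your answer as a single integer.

Step 0 (initial): 3 infected
Step 1: +9 new -> 12 infected
Step 2: +13 new -> 25 infected
Step 3: +9 new -> 34 infected
Step 4: +6 new -> 40 infected
Step 5: +2 new -> 42 infected
Step 6: +2 new -> 44 infected
Step 7: +1 new -> 45 infected
Step 8: +0 new -> 45 infected

Answer: 8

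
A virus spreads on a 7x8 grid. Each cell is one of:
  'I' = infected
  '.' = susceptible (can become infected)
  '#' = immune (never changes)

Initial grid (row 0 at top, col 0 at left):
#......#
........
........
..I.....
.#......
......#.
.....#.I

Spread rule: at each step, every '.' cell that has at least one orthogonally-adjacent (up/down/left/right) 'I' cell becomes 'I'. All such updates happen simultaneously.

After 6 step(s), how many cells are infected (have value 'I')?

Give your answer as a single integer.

Answer: 50

Derivation:
Step 0 (initial): 2 infected
Step 1: +6 new -> 8 infected
Step 2: +8 new -> 16 infected
Step 3: +13 new -> 29 infected
Step 4: +12 new -> 41 infected
Step 5: +7 new -> 48 infected
Step 6: +2 new -> 50 infected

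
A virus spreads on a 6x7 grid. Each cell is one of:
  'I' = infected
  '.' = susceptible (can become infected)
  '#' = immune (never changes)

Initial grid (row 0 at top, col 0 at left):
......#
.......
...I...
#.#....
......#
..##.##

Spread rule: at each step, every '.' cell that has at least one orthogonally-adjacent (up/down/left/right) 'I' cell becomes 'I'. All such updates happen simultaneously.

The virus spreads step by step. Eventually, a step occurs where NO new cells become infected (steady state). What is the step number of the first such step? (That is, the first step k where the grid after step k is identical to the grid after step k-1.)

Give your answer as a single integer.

Step 0 (initial): 1 infected
Step 1: +4 new -> 5 infected
Step 2: +7 new -> 12 infected
Step 3: +10 new -> 22 infected
Step 4: +8 new -> 30 infected
Step 5: +3 new -> 33 infected
Step 6: +1 new -> 34 infected
Step 7: +0 new -> 34 infected

Answer: 7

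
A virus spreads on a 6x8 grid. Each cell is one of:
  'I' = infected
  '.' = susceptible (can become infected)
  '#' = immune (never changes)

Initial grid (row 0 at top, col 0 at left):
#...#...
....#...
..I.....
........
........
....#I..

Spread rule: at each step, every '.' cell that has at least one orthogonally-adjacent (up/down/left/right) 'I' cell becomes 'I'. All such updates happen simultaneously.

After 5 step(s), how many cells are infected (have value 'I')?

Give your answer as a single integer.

Step 0 (initial): 2 infected
Step 1: +6 new -> 8 infected
Step 2: +12 new -> 20 infected
Step 3: +11 new -> 31 infected
Step 4: +6 new -> 37 infected
Step 5: +4 new -> 41 infected

Answer: 41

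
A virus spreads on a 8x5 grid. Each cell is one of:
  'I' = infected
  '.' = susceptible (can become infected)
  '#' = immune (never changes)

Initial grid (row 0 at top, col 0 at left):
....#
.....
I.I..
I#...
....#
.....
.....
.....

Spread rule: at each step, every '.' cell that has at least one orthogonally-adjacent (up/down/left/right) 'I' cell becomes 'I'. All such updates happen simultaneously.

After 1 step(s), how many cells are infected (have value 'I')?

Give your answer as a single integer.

Answer: 9

Derivation:
Step 0 (initial): 3 infected
Step 1: +6 new -> 9 infected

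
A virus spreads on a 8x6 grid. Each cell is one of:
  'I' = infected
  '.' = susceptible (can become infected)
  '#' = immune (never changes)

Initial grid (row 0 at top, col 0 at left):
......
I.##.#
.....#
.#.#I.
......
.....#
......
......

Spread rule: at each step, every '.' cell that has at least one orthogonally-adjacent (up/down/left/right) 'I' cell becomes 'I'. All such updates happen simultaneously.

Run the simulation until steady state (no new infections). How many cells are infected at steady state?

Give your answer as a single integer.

Step 0 (initial): 2 infected
Step 1: +6 new -> 8 infected
Step 2: +8 new -> 16 infected
Step 3: +7 new -> 23 infected
Step 4: +9 new -> 32 infected
Step 5: +5 new -> 37 infected
Step 6: +3 new -> 40 infected
Step 7: +1 new -> 41 infected
Step 8: +0 new -> 41 infected

Answer: 41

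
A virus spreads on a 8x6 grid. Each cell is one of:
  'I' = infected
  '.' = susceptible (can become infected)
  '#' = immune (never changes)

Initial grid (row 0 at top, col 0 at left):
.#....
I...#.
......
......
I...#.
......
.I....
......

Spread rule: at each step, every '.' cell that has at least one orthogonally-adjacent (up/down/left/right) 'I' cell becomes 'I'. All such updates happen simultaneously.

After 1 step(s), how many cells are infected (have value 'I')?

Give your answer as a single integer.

Step 0 (initial): 3 infected
Step 1: +10 new -> 13 infected

Answer: 13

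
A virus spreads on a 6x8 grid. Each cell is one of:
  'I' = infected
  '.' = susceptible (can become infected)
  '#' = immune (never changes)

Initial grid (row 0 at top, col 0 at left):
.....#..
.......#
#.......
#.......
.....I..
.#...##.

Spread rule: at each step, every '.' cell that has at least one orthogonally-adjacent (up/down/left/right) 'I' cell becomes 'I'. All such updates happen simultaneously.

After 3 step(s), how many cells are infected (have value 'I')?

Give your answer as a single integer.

Step 0 (initial): 1 infected
Step 1: +3 new -> 4 infected
Step 2: +6 new -> 10 infected
Step 3: +8 new -> 18 infected

Answer: 18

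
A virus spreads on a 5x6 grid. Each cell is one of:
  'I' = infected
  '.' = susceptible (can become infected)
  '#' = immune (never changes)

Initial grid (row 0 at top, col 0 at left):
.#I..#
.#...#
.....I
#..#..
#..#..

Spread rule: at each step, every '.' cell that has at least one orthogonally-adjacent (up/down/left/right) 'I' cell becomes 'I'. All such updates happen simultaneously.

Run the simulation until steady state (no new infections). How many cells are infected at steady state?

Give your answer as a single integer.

Step 0 (initial): 2 infected
Step 1: +4 new -> 6 infected
Step 2: +7 new -> 13 infected
Step 3: +3 new -> 16 infected
Step 4: +3 new -> 19 infected
Step 5: +2 new -> 21 infected
Step 6: +1 new -> 22 infected
Step 7: +0 new -> 22 infected

Answer: 22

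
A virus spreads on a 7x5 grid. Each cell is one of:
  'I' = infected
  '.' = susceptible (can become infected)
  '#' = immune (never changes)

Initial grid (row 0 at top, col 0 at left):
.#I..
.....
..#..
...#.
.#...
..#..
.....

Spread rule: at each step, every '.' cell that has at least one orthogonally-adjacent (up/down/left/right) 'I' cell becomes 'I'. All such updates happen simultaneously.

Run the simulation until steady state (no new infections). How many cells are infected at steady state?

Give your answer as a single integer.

Step 0 (initial): 1 infected
Step 1: +2 new -> 3 infected
Step 2: +3 new -> 6 infected
Step 3: +4 new -> 10 infected
Step 4: +4 new -> 14 infected
Step 5: +3 new -> 17 infected
Step 6: +3 new -> 20 infected
Step 7: +3 new -> 23 infected
Step 8: +4 new -> 27 infected
Step 9: +2 new -> 29 infected
Step 10: +1 new -> 30 infected
Step 11: +0 new -> 30 infected

Answer: 30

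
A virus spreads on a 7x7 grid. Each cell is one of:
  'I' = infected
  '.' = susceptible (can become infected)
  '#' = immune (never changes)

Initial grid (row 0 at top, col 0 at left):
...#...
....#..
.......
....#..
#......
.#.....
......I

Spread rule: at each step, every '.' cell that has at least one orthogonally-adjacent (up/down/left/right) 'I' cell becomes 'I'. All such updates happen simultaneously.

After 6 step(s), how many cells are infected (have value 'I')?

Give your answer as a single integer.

Answer: 26

Derivation:
Step 0 (initial): 1 infected
Step 1: +2 new -> 3 infected
Step 2: +3 new -> 6 infected
Step 3: +4 new -> 10 infected
Step 4: +5 new -> 15 infected
Step 5: +5 new -> 20 infected
Step 6: +6 new -> 26 infected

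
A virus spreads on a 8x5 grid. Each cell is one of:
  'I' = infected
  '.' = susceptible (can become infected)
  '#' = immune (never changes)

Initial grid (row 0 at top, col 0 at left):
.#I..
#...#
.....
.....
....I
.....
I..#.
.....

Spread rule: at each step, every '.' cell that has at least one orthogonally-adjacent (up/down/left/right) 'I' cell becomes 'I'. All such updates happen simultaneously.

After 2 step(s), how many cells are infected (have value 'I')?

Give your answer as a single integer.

Step 0 (initial): 3 infected
Step 1: +8 new -> 11 infected
Step 2: +13 new -> 24 infected

Answer: 24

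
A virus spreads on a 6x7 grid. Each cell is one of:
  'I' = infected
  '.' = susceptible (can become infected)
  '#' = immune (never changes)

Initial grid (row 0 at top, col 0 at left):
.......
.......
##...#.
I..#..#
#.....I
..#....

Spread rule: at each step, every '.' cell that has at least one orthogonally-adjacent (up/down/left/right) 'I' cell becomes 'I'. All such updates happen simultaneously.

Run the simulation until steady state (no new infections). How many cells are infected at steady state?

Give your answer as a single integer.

Answer: 35

Derivation:
Step 0 (initial): 2 infected
Step 1: +3 new -> 5 infected
Step 2: +5 new -> 10 infected
Step 3: +6 new -> 16 infected
Step 4: +5 new -> 21 infected
Step 5: +4 new -> 25 infected
Step 6: +5 new -> 30 infected
Step 7: +3 new -> 33 infected
Step 8: +2 new -> 35 infected
Step 9: +0 new -> 35 infected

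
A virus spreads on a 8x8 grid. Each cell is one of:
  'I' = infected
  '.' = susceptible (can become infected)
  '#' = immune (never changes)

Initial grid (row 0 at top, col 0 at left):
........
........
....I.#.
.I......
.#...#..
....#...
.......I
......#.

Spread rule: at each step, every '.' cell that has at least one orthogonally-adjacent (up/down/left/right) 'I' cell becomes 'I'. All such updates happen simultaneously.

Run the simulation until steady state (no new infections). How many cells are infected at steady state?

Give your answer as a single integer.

Step 0 (initial): 3 infected
Step 1: +10 new -> 13 infected
Step 2: +14 new -> 27 infected
Step 3: +15 new -> 42 infected
Step 4: +11 new -> 53 infected
Step 5: +5 new -> 58 infected
Step 6: +1 new -> 59 infected
Step 7: +0 new -> 59 infected

Answer: 59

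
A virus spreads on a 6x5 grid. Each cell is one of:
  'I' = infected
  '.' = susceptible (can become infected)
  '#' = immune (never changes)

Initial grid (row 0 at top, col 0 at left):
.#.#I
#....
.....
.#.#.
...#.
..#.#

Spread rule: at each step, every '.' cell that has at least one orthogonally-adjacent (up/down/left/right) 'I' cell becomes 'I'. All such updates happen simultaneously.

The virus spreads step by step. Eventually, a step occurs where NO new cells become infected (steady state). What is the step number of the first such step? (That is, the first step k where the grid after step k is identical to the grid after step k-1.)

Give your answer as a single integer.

Answer: 10

Derivation:
Step 0 (initial): 1 infected
Step 1: +1 new -> 2 infected
Step 2: +2 new -> 4 infected
Step 3: +3 new -> 7 infected
Step 4: +4 new -> 11 infected
Step 5: +2 new -> 13 infected
Step 6: +2 new -> 15 infected
Step 7: +2 new -> 17 infected
Step 8: +2 new -> 19 infected
Step 9: +1 new -> 20 infected
Step 10: +0 new -> 20 infected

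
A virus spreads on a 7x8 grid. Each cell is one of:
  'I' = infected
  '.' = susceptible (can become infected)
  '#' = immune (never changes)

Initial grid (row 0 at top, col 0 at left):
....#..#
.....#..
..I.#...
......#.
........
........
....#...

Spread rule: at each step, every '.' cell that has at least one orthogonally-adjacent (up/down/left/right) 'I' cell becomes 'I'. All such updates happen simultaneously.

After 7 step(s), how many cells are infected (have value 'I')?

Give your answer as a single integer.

Answer: 43

Derivation:
Step 0 (initial): 1 infected
Step 1: +4 new -> 5 infected
Step 2: +7 new -> 12 infected
Step 3: +9 new -> 21 infected
Step 4: +7 new -> 28 infected
Step 5: +6 new -> 34 infected
Step 6: +4 new -> 38 infected
Step 7: +5 new -> 43 infected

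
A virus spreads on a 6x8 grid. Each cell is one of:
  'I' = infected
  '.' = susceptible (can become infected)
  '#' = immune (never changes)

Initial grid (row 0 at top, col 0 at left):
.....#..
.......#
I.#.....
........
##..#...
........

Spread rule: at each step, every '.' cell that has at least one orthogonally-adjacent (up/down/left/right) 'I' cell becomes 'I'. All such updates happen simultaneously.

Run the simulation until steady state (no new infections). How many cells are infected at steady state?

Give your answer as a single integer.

Answer: 42

Derivation:
Step 0 (initial): 1 infected
Step 1: +3 new -> 4 infected
Step 2: +3 new -> 7 infected
Step 3: +3 new -> 10 infected
Step 4: +4 new -> 14 infected
Step 5: +6 new -> 20 infected
Step 6: +6 new -> 26 infected
Step 7: +6 new -> 32 infected
Step 8: +5 new -> 37 infected
Step 9: +4 new -> 41 infected
Step 10: +1 new -> 42 infected
Step 11: +0 new -> 42 infected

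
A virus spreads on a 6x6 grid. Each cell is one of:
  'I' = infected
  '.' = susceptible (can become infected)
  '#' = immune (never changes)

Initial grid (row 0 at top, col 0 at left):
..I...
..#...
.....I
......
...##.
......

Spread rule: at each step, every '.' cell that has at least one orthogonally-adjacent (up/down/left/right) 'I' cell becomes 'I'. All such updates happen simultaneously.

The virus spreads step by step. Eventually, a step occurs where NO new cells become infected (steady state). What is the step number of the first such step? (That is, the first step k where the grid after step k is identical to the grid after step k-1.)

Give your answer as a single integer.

Step 0 (initial): 2 infected
Step 1: +5 new -> 7 infected
Step 2: +9 new -> 16 infected
Step 3: +5 new -> 21 infected
Step 4: +4 new -> 25 infected
Step 5: +4 new -> 29 infected
Step 6: +3 new -> 32 infected
Step 7: +1 new -> 33 infected
Step 8: +0 new -> 33 infected

Answer: 8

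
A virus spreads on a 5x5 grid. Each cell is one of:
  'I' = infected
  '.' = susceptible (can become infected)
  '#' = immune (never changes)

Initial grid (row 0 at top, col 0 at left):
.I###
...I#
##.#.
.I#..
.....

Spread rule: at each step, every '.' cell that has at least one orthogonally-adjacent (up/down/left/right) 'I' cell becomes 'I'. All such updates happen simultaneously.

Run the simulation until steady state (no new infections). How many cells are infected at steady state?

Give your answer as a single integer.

Step 0 (initial): 3 infected
Step 1: +5 new -> 8 infected
Step 2: +4 new -> 12 infected
Step 3: +1 new -> 13 infected
Step 4: +2 new -> 15 infected
Step 5: +1 new -> 16 infected
Step 6: +1 new -> 17 infected
Step 7: +0 new -> 17 infected

Answer: 17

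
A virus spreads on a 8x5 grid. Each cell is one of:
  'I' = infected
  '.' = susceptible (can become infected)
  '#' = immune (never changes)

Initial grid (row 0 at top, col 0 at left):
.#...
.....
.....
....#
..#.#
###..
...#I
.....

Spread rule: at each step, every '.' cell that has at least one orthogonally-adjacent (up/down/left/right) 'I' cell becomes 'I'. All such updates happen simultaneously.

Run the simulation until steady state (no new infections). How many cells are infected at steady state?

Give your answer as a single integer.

Answer: 32

Derivation:
Step 0 (initial): 1 infected
Step 1: +2 new -> 3 infected
Step 2: +2 new -> 5 infected
Step 3: +2 new -> 7 infected
Step 4: +3 new -> 10 infected
Step 5: +4 new -> 14 infected
Step 6: +5 new -> 19 infected
Step 7: +6 new -> 25 infected
Step 8: +5 new -> 30 infected
Step 9: +1 new -> 31 infected
Step 10: +1 new -> 32 infected
Step 11: +0 new -> 32 infected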